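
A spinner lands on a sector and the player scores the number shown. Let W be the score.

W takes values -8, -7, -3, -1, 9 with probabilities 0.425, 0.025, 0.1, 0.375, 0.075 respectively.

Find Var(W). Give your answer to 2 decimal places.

E[W] = (-8)(0.425) + (-7)(0.025) + (-3)(0.1) + (-1)(0.375) + (9)(0.075) = -3.575
E[W²] = (-8)²(0.425) + (-7)²(0.025) + (-3)²(0.1) + (-1)²(0.375) + (9)²(0.075) = 35.775
Var(W) = E[W²] − (E[W])² = 35.775 − (-3.575)² = 22.994375

22.99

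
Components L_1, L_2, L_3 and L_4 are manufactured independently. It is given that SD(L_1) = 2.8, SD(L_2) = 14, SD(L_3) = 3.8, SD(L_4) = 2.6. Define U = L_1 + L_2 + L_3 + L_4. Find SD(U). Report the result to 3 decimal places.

V(L_1) = 7.84, V(L_2) = 196, V(L_3) = 14.44, V(L_4) = 6.76
By independence, V(U) = (1)²V(L_1) + (1)²V(L_2) + (1)²V(L_3) + (1)²V(L_4)
= (1)²·7.84 + (1)²·196 + (1)²·14.44 + (1)²·6.76 = 225.04
SD(U) = √225.04 ≈ 15.001

15.001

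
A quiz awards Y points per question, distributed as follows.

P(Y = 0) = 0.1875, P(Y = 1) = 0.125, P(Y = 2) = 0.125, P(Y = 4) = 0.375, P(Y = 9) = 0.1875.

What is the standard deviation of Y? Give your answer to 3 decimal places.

3.020

E[Y] = (0)(0.1875) + (1)(0.125) + (2)(0.125) + (4)(0.375) + (9)(0.1875) = 3.5625
E[Y²] = (0)²(0.1875) + (1)²(0.125) + (2)²(0.125) + (4)²(0.375) + (9)²(0.1875) = 21.8125
V(Y) = E[Y²] − (E[Y])² = 21.8125 − (3.5625)² = 9.12109375
SD(Y) = √9.12109375 ≈ 3.020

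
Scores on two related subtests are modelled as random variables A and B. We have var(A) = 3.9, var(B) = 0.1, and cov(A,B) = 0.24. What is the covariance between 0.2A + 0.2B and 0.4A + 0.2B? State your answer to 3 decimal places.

cov(0.2A + 0.2B, 0.4A + 0.2B) = (0.2)(0.4)var(A) + (0.2)(0.2)var(B) + [(0.2)(0.2) + (0.2)(0.4)]cov(A,B)
= 0.08·3.9 + 0.04·0.1 + 0.12·0.24 = 0.3448

0.345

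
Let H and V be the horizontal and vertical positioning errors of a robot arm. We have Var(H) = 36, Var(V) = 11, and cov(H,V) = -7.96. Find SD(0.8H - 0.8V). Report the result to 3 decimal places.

Var(0.8H - 0.8V) = (0.8)²·Var(H) + (-0.8)²·Var(V) + 2·(0.8)·(-0.8)·cov(H,V)
= 0.64·36 + 0.64·11 + -1.28·-7.96 = 40.2688
SD(0.8H - 0.8V) = √40.2688 ≈ 6.346

6.346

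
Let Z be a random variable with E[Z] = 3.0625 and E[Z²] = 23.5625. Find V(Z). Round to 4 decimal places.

14.1836

V(Z) = 23.5625 − (3.0625)² = 14.18359375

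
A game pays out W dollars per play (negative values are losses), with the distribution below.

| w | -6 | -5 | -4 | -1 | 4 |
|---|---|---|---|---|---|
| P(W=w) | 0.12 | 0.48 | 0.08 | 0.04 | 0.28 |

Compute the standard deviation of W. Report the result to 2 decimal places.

E[W] = (-6)(0.12) + (-5)(0.48) + (-4)(0.08) + (-1)(0.04) + (4)(0.28) = -2.36
E[W²] = (-6)²(0.12) + (-5)²(0.48) + (-4)²(0.08) + (-1)²(0.04) + (4)²(0.28) = 22.12
V(W) = E[W²] − (E[W])² = 22.12 − (-2.36)² = 16.5504
σ(W) = √16.5504 ≈ 4.07

4.07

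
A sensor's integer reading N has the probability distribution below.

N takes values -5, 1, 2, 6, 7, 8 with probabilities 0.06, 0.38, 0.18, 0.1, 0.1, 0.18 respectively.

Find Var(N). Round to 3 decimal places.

12.508

E[N] = (-5)(0.06) + (1)(0.38) + (2)(0.18) + (6)(0.1) + (7)(0.1) + (8)(0.18) = 3.18
E[N²] = (-5)²(0.06) + (1)²(0.38) + (2)²(0.18) + (6)²(0.1) + (7)²(0.1) + (8)²(0.18) = 22.62
Var(N) = E[N²] − (E[N])² = 22.62 − (3.18)² = 12.5076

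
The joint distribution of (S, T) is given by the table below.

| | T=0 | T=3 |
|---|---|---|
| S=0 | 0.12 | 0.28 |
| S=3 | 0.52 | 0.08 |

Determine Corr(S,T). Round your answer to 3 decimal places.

-0.578

E[S] = 1.8,  E[T] = 1.08
E[ST] = 0.72
Cov(S,T) = E[ST] − E[S]E[T] = 0.72 − (1.8)(1.08) = -1.224
Var(S) = 2.16,  Var(T) = 2.0736
ρ = -1.224 / √(2.16·2.0736) ≈ -0.578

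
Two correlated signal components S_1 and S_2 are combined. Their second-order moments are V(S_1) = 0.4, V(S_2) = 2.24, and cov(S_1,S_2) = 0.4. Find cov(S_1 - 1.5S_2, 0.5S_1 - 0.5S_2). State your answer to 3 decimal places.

1.380

cov(S_1 - 1.5S_2, 0.5S_1 - 0.5S_2) = (1)(0.5)V(S_1) + (-1.5)(-0.5)V(S_2) + [(1)(-0.5) + (-1.5)(0.5)]cov(S_1,S_2)
= 0.5·0.4 + 0.75·2.24 + -1.25·0.4 = 1.38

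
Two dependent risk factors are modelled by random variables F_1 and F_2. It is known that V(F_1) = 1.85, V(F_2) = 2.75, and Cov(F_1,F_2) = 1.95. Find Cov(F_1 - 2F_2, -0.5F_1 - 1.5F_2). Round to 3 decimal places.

6.350

Cov(F_1 - 2F_2, -0.5F_1 - 1.5F_2) = (1)(-0.5)V(F_1) + (-2)(-1.5)V(F_2) + [(1)(-1.5) + (-2)(-0.5)]Cov(F_1,F_2)
= -0.5·1.85 + 3·2.75 + -0.5·1.95 = 6.35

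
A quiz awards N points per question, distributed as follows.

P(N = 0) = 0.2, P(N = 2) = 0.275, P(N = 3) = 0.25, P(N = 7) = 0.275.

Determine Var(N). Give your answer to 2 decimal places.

E[N] = (0)(0.2) + (2)(0.275) + (3)(0.25) + (7)(0.275) = 3.225
E[N²] = (0)²(0.2) + (2)²(0.275) + (3)²(0.25) + (7)²(0.275) = 16.825
Var(N) = E[N²] − (E[N])² = 16.825 − (3.225)² = 6.424375

6.42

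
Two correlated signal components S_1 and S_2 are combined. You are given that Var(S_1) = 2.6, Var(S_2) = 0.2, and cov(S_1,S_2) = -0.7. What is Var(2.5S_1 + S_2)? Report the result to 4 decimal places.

12.9500

Var(2.5S_1 + S_2) = (2.5)²·Var(S_1) + (1)²·Var(S_2) + 2·(2.5)·(1)·cov(S_1,S_2)
= 6.25·2.6 + 1·0.2 + 5·-0.7 = 12.95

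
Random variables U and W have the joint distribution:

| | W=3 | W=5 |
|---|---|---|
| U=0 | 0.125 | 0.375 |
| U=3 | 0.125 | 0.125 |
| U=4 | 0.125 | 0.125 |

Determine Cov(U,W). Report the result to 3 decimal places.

E[U] = 1.75,  E[W] = 4.25
E[UW] = 7
Cov(U,W) = E[UW] − E[U]E[W] = 7 − (1.75)(4.25) = -0.4375

-0.438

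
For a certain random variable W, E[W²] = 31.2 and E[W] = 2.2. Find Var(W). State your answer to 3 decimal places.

Var(W) = 31.2 − (2.2)² = 26.36

26.360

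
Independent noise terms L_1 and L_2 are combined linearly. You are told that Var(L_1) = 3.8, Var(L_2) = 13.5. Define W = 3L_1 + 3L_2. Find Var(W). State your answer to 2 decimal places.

155.70

By independence, Var(W) = (3)²Var(L_1) + (3)²Var(L_2)
= (3)²·3.8 + (3)²·13.5 = 155.7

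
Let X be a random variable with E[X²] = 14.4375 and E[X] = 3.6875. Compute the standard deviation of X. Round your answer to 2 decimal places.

Var(X) = 14.4375 − (3.6875)² = 0.83984375
SD(X) = √0.83984375 ≈ 0.92

0.92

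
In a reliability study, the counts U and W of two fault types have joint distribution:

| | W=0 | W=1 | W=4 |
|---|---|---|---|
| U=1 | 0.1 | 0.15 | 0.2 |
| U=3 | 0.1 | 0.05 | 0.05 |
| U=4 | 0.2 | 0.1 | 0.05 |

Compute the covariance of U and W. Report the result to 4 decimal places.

E[U] = 2.45,  E[W] = 1.5
E[UW] = 2.9
Cov(U,W) = E[UW] − E[U]E[W] = 2.9 − (2.45)(1.5) = -0.775

-0.7750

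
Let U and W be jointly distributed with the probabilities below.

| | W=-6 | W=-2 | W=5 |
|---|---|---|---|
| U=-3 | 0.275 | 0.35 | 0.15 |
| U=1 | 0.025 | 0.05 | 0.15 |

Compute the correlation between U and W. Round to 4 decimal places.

0.4141

E[U] = -2.1,  E[W] = -1.1
E[UW] = 5.3
cov(U,W) = E[UW] − E[U]E[W] = 5.3 − (-2.1)(-1.1) = 2.99
Var(U) = 2.79,  Var(W) = 18.69
ρ = 2.99 / √(2.79·18.69) ≈ 0.4141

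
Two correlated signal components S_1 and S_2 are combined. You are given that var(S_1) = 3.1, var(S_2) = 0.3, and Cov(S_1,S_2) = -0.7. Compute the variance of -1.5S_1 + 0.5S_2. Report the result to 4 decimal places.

var(-1.5S_1 + 0.5S_2) = (-1.5)²·var(S_1) + (0.5)²·var(S_2) + 2·(-1.5)·(0.5)·Cov(S_1,S_2)
= 2.25·3.1 + 0.25·0.3 + -1.5·-0.7 = 8.1

8.1000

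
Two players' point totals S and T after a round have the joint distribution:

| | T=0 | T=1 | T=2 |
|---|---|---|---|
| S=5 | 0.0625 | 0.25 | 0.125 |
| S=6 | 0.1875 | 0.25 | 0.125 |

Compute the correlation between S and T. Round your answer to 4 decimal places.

E[S] = 5.5625,  E[T] = 1
E[ST] = 5.5
Cov(S,T) = E[ST] − E[S]E[T] = 5.5 − (5.5625)(1) = -0.0625
Var(S) = 0.24609375,  Var(T) = 0.5
ρ = -0.0625 / √(0.24609375·0.5) ≈ -0.1782

-0.1782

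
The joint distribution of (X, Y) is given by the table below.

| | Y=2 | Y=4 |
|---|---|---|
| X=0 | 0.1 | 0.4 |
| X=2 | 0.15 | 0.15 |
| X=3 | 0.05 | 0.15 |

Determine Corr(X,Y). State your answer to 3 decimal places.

E[X] = 1.2,  E[Y] = 3.4
E[XY] = 3.9
cov(X,Y) = E[XY] − E[X]E[Y] = 3.9 − (1.2)(3.4) = -0.18
Var(X) = 1.56,  Var(Y) = 0.84
ρ = -0.18 / √(1.56·0.84) ≈ -0.157

-0.157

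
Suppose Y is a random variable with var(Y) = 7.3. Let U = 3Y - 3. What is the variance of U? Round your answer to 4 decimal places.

65.7000

var(3Y - 3) = (3)²·var(Y) = 9·7.3 = 65.7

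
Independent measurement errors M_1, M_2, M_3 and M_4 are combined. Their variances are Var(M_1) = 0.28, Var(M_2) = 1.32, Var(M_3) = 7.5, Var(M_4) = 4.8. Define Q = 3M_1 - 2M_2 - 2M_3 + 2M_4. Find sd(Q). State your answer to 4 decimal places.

7.5498

By independence, Var(Q) = (3)²Var(M_1) + (-2)²Var(M_2) + (-2)²Var(M_3) + (2)²Var(M_4)
= (3)²·0.28 + (-2)²·1.32 + (-2)²·7.5 + (2)²·4.8 = 57
sd(Q) = √57 ≈ 7.5498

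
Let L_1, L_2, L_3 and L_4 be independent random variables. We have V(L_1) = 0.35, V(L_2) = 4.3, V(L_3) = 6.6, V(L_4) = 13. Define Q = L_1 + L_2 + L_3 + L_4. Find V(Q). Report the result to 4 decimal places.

24.2500

By independence, V(Q) = (1)²V(L_1) + (1)²V(L_2) + (1)²V(L_3) + (1)²V(L_4)
= (1)²·0.35 + (1)²·4.3 + (1)²·6.6 + (1)²·13 = 24.25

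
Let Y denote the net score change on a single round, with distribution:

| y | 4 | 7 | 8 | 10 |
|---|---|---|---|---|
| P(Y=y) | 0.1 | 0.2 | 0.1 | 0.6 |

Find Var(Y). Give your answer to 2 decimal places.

3.84

E[Y] = (4)(0.1) + (7)(0.2) + (8)(0.1) + (10)(0.6) = 8.6
E[Y²] = (4)²(0.1) + (7)²(0.2) + (8)²(0.1) + (10)²(0.6) = 77.8
Var(Y) = E[Y²] − (E[Y])² = 77.8 − (8.6)² = 3.84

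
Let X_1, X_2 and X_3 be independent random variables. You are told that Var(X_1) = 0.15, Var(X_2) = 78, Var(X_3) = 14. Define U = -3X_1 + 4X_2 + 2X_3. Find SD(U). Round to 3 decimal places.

36.130

By independence, Var(U) = (-3)²Var(X_1) + (4)²Var(X_2) + (2)²Var(X_3)
= (-3)²·0.15 + (4)²·78 + (2)²·14 = 1305.35
SD(U) = √1305.35 ≈ 36.130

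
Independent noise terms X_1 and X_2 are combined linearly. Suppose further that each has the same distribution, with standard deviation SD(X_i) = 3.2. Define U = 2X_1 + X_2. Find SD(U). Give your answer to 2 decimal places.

7.16

var(X_i) = (3.2)² = 10.24
By independence, var(U) = (2)²var(X_1) + (1)²var(X_2)
= (2)²·10.24 + (1)²·10.24 = 51.2
SD(U) = √51.2 ≈ 7.16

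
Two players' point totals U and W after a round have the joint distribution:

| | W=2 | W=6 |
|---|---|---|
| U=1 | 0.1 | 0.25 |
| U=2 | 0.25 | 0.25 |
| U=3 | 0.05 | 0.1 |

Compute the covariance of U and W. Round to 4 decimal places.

-0.1200

E[U] = 1.8,  E[W] = 4.4
E[UW] = 7.8
Cov(U,W) = E[UW] − E[U]E[W] = 7.8 − (1.8)(4.4) = -0.12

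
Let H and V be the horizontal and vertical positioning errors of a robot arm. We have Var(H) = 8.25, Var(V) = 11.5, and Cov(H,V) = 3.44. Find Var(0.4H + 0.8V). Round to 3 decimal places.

Var(0.4H + 0.8V) = (0.4)²·Var(H) + (0.8)²·Var(V) + 2·(0.4)·(0.8)·Cov(H,V)
= 0.16·8.25 + 0.64·11.5 + 0.64·3.44 = 10.8816

10.882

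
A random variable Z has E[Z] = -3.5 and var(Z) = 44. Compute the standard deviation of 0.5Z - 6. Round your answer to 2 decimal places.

var(0.5Z - 6) = (0.5)²·44 = 11
sd(0.5Z - 6) = √11 ≈ 3.32

3.32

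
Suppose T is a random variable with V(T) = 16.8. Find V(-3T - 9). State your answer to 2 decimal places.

151.20

V(-3T - 9) = (-3)²·V(T) = 9·16.8 = 151.2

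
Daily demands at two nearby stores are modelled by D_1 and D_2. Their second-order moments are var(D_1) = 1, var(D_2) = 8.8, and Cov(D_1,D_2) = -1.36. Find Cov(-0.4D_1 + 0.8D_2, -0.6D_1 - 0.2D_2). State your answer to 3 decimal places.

-0.624

Cov(-0.4D_1 + 0.8D_2, -0.6D_1 - 0.2D_2) = (-0.4)(-0.6)var(D_1) + (0.8)(-0.2)var(D_2) + [(-0.4)(-0.2) + (0.8)(-0.6)]Cov(D_1,D_2)
= 0.24·1 + -0.16·8.8 + -0.4·-1.36 = -0.624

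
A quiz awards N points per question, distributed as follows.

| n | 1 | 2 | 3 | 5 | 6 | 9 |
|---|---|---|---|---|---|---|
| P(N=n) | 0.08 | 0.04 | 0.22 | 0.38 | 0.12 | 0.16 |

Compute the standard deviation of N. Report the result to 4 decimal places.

2.2772

E[N] = (1)(0.08) + (2)(0.04) + (3)(0.22) + (5)(0.38) + (6)(0.12) + (9)(0.16) = 4.88
E[N²] = (1)²(0.08) + (2)²(0.04) + (3)²(0.22) + (5)²(0.38) + (6)²(0.12) + (9)²(0.16) = 29
V(N) = E[N²] − (E[N])² = 29 − (4.88)² = 5.1856
sd(N) = √5.1856 ≈ 2.2772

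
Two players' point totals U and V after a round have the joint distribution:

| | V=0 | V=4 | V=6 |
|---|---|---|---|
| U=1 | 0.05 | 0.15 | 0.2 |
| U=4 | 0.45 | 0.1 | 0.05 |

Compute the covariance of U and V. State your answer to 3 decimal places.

-2.400

E[U] = 2.8,  E[V] = 2.5
E[UV] = 4.6
Cov(U,V) = E[UV] − E[U]E[V] = 4.6 − (2.8)(2.5) = -2.4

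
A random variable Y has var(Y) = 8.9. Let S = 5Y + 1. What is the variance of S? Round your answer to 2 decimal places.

var(5Y + 1) = (5)²·var(Y) = 25·8.9 = 222.5

222.50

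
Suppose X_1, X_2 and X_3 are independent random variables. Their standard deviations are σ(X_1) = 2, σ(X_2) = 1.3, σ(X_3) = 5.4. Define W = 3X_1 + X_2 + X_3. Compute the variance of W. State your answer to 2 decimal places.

V(X_1) = 4, V(X_2) = 1.69, V(X_3) = 29.16
By independence, V(W) = (3)²V(X_1) + (1)²V(X_2) + (1)²V(X_3)
= (3)²·4 + (1)²·1.69 + (1)²·29.16 = 66.85

66.85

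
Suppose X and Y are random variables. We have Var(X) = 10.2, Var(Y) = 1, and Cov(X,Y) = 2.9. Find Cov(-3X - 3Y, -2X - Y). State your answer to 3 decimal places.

Cov(-3X - 3Y, -2X - Y) = (-3)(-2)Var(X) + (-3)(-1)Var(Y) + [(-3)(-1) + (-3)(-2)]Cov(X,Y)
= 6·10.2 + 3·1 + 9·2.9 = 90.3

90.300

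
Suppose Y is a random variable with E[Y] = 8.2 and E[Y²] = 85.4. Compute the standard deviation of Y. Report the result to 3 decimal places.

Var(Y) = 85.4 − (8.2)² = 18.16
σ(Y) = √18.16 ≈ 4.261

4.261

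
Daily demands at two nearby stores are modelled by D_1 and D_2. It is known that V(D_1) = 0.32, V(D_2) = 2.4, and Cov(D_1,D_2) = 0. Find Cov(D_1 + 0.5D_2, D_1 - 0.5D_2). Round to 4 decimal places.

-0.2800

Cov(D_1 + 0.5D_2, D_1 - 0.5D_2) = (1)(1)V(D_1) + (0.5)(-0.5)V(D_2) + [(1)(-0.5) + (0.5)(1)]Cov(D_1,D_2)
= 1·0.32 + -0.25·2.4 + 0·0 = -0.28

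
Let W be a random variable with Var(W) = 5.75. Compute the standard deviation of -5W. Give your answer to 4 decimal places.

11.9896

Var(-5W) = (-5)²·5.75 = 143.75
SD(-5W) = √143.75 ≈ 11.9896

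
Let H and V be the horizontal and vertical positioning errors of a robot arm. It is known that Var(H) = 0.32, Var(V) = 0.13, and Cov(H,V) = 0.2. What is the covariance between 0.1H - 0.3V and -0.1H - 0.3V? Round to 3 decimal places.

Cov(0.1H - 0.3V, -0.1H - 0.3V) = (0.1)(-0.1)Var(H) + (-0.3)(-0.3)Var(V) + [(0.1)(-0.3) + (-0.3)(-0.1)]Cov(H,V)
= -0.01·0.32 + 0.09·0.13 + 0·0.2 = 0.0085

0.009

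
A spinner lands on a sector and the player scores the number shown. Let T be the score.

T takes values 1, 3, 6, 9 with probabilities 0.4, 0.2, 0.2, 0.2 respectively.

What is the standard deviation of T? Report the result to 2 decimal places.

E[T] = (1)(0.4) + (3)(0.2) + (6)(0.2) + (9)(0.2) = 4
E[T²] = (1)²(0.4) + (3)²(0.2) + (6)²(0.2) + (9)²(0.2) = 25.6
V(T) = E[T²] − (E[T])² = 25.6 − (4)² = 9.6
SD(T) = √9.6 ≈ 3.10

3.10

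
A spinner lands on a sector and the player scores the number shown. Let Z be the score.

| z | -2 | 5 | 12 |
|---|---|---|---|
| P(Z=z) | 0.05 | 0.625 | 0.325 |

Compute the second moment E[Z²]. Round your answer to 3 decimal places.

62.625

E[Z²] = (-2)²(0.05) + (5)²(0.625) + (12)²(0.325) = 62.625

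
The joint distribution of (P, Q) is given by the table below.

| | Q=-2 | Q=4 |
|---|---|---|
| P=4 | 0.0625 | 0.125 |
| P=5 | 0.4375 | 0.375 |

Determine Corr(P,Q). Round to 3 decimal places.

-0.160

E[P] = 4.8125,  E[Q] = 1
E[PQ] = 4.625
cov(P,Q) = E[PQ] − E[P]E[Q] = 4.625 − (4.8125)(1) = -0.1875
Var(P) = 0.15234375,  Var(Q) = 9
ρ = -0.1875 / √(0.15234375·9) ≈ -0.160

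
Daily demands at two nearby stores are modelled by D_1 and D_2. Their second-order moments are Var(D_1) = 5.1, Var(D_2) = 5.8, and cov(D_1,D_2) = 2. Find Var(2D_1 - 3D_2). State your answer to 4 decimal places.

48.6000

Var(2D_1 - 3D_2) = (2)²·Var(D_1) + (-3)²·Var(D_2) + 2·(2)·(-3)·cov(D_1,D_2)
= 4·5.1 + 9·5.8 + -12·2 = 48.6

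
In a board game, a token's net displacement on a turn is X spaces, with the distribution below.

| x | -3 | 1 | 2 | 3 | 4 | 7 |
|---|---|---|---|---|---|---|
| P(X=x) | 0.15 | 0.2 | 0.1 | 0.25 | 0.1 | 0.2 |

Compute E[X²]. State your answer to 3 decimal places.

15.600

E[X²] = (-3)²(0.15) + (1)²(0.2) + (2)²(0.1) + (3)²(0.25) + (4)²(0.1) + (7)²(0.2) = 15.6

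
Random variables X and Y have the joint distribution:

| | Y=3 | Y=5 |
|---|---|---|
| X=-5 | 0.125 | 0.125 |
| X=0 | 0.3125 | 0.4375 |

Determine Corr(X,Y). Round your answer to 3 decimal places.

E[X] = -1.25,  E[Y] = 4.125
E[XY] = -5
cov(X,Y) = E[XY] − E[X]E[Y] = -5 − (-1.25)(4.125) = 0.15625
var(X) = 4.6875,  var(Y) = 0.984375
ρ = 0.15625 / √(4.6875·0.984375) ≈ 0.073

0.073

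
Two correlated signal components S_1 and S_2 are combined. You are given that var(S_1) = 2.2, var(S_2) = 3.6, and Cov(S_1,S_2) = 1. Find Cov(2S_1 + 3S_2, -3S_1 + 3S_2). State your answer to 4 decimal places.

Cov(2S_1 + 3S_2, -3S_1 + 3S_2) = (2)(-3)var(S_1) + (3)(3)var(S_2) + [(2)(3) + (3)(-3)]Cov(S_1,S_2)
= -6·2.2 + 9·3.6 + -3·1 = 16.2

16.2000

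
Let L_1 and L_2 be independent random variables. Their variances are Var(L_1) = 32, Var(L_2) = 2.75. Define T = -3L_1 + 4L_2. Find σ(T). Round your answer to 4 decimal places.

18.2209

By independence, Var(T) = (-3)²Var(L_1) + (4)²Var(L_2)
= (-3)²·32 + (4)²·2.75 = 332
σ(T) = √332 ≈ 18.2209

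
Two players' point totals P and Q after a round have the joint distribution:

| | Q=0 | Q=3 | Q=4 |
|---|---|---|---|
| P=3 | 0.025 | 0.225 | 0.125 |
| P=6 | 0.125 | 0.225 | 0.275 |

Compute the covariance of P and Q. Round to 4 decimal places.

-0.2063

E[P] = 4.875,  E[Q] = 2.95
E[PQ] = 14.175
Cov(P,Q) = E[PQ] − E[P]E[Q] = 14.175 − (4.875)(2.95) = -0.20625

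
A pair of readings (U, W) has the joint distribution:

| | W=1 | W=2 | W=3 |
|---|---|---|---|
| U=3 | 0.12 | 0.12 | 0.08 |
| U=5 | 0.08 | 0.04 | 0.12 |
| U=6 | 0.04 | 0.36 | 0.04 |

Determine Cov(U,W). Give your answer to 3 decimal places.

E[U] = 4.8,  E[W] = 2
E[UW] = 9.68
Cov(U,W) = E[UW] − E[U]E[W] = 9.68 − (4.8)(2) = 0.08

0.080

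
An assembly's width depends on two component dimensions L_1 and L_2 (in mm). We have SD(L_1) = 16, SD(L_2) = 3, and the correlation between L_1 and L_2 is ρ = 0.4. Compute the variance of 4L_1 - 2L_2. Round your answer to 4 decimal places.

Var(L_1) = (16)² = 256;  Var(L_2) = (3)² = 9
Cov(L_1,L_2) = ρ·SD(L_1)·SD(L_2) = 0.4·16·3 = 19.2
Var(4L_1 - 2L_2) = (4)²·Var(L_1) + (-2)²·Var(L_2) + 2·(4)·(-2)·Cov(L_1,L_2)
= 16·256 + 4·9 + -16·19.2 = 3824.8

3824.8000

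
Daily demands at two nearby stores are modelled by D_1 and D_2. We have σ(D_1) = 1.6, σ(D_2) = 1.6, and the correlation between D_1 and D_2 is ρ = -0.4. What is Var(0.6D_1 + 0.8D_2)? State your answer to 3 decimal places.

Var(D_1) = (1.6)² = 2.56;  Var(D_2) = (1.6)² = 2.56
Cov(D_1,D_2) = ρ·σ(D_1)·σ(D_2) = -0.4·1.6·1.6 = -1.024
Var(0.6D_1 + 0.8D_2) = (0.6)²·Var(D_1) + (0.8)²·Var(D_2) + 2·(0.6)·(0.8)·Cov(D_1,D_2)
= 0.36·2.56 + 0.64·2.56 + 0.96·-1.024 = 1.57696

1.577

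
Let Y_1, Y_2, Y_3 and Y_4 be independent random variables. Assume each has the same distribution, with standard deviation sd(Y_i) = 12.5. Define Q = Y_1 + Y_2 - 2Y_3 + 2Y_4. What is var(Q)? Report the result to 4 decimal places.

1562.5000

var(Y_i) = (12.5)² = 156.25
By independence, var(Q) = (1)²var(Y_1) + (1)²var(Y_2) + (-2)²var(Y_3) + (2)²var(Y_4)
= (1)²·156.25 + (1)²·156.25 + (-2)²·156.25 + (2)²·156.25 = 1562.5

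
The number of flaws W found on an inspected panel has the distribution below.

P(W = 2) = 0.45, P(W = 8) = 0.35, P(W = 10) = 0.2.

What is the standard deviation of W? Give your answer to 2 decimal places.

3.42

E[W] = (2)(0.45) + (8)(0.35) + (10)(0.2) = 5.7
E[W²] = (2)²(0.45) + (8)²(0.35) + (10)²(0.2) = 44.2
Var(W) = E[W²] − (E[W])² = 44.2 − (5.7)² = 11.71
sd(W) = √11.71 ≈ 3.42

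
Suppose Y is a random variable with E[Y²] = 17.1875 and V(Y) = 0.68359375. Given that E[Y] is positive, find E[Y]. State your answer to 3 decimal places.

4.063

(E[Y])² = E[Y²] − V(Y) = 17.1875 − 0.68359375 = 16.50390625
E[Y] = √16.50390625 = 4.0625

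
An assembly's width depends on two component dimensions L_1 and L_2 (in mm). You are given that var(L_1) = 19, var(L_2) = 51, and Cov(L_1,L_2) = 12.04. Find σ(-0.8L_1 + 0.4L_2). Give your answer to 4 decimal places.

var(-0.8L_1 + 0.4L_2) = (-0.8)²·var(L_1) + (0.4)²·var(L_2) + 2·(-0.8)·(0.4)·Cov(L_1,L_2)
= 0.64·19 + 0.16·51 + -0.64·12.04 = 12.6144
σ(-0.8L_1 + 0.4L_2) = √12.6144 ≈ 3.5517

3.5517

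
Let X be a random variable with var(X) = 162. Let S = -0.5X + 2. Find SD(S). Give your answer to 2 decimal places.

6.36

var(-0.5X + 2) = (-0.5)²·162 = 40.5
SD(S) = √40.5 ≈ 6.36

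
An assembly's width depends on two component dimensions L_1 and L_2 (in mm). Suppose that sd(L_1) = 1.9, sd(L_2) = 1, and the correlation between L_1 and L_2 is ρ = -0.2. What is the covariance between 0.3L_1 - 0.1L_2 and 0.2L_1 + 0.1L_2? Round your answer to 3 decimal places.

var(L_1) = (1.9)² = 3.61;  var(L_2) = (1)² = 1
cov(L_1,L_2) = ρ·sd(L_1)·sd(L_2) = -0.2·1.9·1 = -0.38
cov(0.3L_1 - 0.1L_2, 0.2L_1 + 0.1L_2) = (0.3)(0.2)var(L_1) + (-0.1)(0.1)var(L_2) + [(0.3)(0.1) + (-0.1)(0.2)]cov(L_1,L_2)
= 0.06·3.61 + -0.01·1 + 0.01·-0.38 = 0.2028

0.203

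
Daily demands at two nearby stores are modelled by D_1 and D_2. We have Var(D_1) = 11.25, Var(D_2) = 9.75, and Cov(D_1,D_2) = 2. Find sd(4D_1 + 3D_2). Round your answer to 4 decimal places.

Var(4D_1 + 3D_2) = (4)²·Var(D_1) + (3)²·Var(D_2) + 2·(4)·(3)·Cov(D_1,D_2)
= 16·11.25 + 9·9.75 + 24·2 = 315.75
sd(4D_1 + 3D_2) = √315.75 ≈ 17.7694

17.7694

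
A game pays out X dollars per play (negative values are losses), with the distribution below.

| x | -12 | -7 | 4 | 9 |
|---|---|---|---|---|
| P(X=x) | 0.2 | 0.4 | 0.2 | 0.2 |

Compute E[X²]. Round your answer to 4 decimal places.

67.8000

E[X²] = (-12)²(0.2) + (-7)²(0.4) + (4)²(0.2) + (9)²(0.2) = 67.8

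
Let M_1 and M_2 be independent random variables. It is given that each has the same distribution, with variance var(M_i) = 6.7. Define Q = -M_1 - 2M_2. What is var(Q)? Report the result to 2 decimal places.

By independence, var(Q) = (-1)²var(M_1) + (-2)²var(M_2)
= (-1)²·6.7 + (-2)²·6.7 = 33.5

33.50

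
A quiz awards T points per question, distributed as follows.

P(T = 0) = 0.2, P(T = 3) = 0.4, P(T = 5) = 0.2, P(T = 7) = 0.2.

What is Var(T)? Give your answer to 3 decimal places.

E[T] = (0)(0.2) + (3)(0.4) + (5)(0.2) + (7)(0.2) = 3.6
E[T²] = (0)²(0.2) + (3)²(0.4) + (5)²(0.2) + (7)²(0.2) = 18.4
Var(T) = E[T²] − (E[T])² = 18.4 − (3.6)² = 5.44

5.440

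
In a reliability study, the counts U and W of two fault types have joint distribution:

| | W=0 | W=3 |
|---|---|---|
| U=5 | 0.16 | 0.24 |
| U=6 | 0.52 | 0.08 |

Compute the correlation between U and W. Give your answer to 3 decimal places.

E[U] = 5.6,  E[W] = 0.96
E[UW] = 5.04
Cov(U,W) = E[UW] − E[U]E[W] = 5.04 − (5.6)(0.96) = -0.336
V(U) = 0.24,  V(W) = 1.9584
ρ = -0.336 / √(0.24·1.9584) ≈ -0.490

-0.490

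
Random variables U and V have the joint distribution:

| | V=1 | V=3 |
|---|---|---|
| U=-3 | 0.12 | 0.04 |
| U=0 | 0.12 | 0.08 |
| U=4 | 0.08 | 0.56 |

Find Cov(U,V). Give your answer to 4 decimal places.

E[U] = 2.08,  E[V] = 2.36
E[UV] = 6.32
Cov(U,V) = E[UV] − E[U]E[V] = 6.32 − (2.08)(2.36) = 1.4112

1.4112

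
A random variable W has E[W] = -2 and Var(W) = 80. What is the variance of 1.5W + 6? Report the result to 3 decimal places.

Var(1.5W + 6) = (1.5)²·Var(W) = 2.25·80 = 180

180.000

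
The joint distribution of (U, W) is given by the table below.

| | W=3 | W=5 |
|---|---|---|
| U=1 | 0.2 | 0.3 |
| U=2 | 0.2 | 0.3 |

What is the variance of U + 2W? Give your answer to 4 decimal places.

E[U] = 1.5,  E[W] = 4.2,  E[UW] = 6.3
Var(U) = 2.5 − (1.5)² = 0.25;  Var(W) = 18.6 − (4.2)² = 0.96
Cov(U,W) = 6.3 − (1.5)(4.2) = 0
Var(U + 2W) = (1)²·0.25 + (2)²·0.96 + 2·(1)·(2)·0 = 4.09

4.0900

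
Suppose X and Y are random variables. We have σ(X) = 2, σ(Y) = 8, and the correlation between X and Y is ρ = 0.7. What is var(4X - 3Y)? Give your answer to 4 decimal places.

371.2000

var(X) = (2)² = 4;  var(Y) = (8)² = 64
Cov(X,Y) = ρ·σ(X)·σ(Y) = 0.7·2·8 = 11.2
var(4X - 3Y) = (4)²·var(X) + (-3)²·var(Y) + 2·(4)·(-3)·Cov(X,Y)
= 16·4 + 9·64 + -24·11.2 = 371.2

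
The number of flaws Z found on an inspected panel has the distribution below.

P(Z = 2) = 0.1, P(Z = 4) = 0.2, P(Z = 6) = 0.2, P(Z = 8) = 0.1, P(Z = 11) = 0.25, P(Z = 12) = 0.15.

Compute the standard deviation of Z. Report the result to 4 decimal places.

E[Z] = (2)(0.1) + (4)(0.2) + (6)(0.2) + (8)(0.1) + (11)(0.25) + (12)(0.15) = 7.55
E[Z²] = (2)²(0.1) + (4)²(0.2) + (6)²(0.2) + (8)²(0.1) + (11)²(0.25) + (12)²(0.15) = 69.05
Var(Z) = E[Z²] − (E[Z])² = 69.05 − (7.55)² = 12.0475
SD(Z) = √12.0475 ≈ 3.4710

3.4710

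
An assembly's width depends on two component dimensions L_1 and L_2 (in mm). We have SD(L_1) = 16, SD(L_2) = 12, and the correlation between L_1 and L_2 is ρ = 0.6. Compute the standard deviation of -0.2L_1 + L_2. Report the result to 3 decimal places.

10.400

Var(L_1) = (16)² = 256;  Var(L_2) = (12)² = 144
Cov(L_1,L_2) = ρ·SD(L_1)·SD(L_2) = 0.6·16·12 = 115.2
Var(-0.2L_1 + L_2) = (-0.2)²·Var(L_1) + (1)²·Var(L_2) + 2·(-0.2)·(1)·Cov(L_1,L_2)
= 0.04·256 + 1·144 + -0.4·115.2 = 108.16
SD(-0.2L_1 + L_2) = √108.16 ≈ 10.400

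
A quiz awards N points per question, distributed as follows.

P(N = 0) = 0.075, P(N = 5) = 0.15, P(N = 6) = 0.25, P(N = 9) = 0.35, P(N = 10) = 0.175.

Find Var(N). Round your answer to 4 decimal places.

E[N] = (0)(0.075) + (5)(0.15) + (6)(0.25) + (9)(0.35) + (10)(0.175) = 7.15
E[N²] = (0)²(0.075) + (5)²(0.15) + (6)²(0.25) + (9)²(0.35) + (10)²(0.175) = 58.6
Var(N) = E[N²] − (E[N])² = 58.6 − (7.15)² = 7.4775

7.4775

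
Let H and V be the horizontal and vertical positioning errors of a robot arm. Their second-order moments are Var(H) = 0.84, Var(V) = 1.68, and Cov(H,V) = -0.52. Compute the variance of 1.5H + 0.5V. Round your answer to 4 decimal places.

Var(1.5H + 0.5V) = (1.5)²·Var(H) + (0.5)²·Var(V) + 2·(1.5)·(0.5)·Cov(H,V)
= 2.25·0.84 + 0.25·1.68 + 1.5·-0.52 = 1.53

1.5300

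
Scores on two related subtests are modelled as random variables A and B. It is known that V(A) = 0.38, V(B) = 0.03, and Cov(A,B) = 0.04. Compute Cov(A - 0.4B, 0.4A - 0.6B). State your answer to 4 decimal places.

0.1288

Cov(A - 0.4B, 0.4A - 0.6B) = (1)(0.4)V(A) + (-0.4)(-0.6)V(B) + [(1)(-0.6) + (-0.4)(0.4)]Cov(A,B)
= 0.4·0.38 + 0.24·0.03 + -0.76·0.04 = 0.1288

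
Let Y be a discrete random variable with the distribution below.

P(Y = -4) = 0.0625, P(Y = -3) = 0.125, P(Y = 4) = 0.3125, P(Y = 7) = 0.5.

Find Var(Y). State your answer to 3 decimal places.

E[Y] = (-4)(0.0625) + (-3)(0.125) + (4)(0.3125) + (7)(0.5) = 4.125
E[Y²] = (-4)²(0.0625) + (-3)²(0.125) + (4)²(0.3125) + (7)²(0.5) = 31.625
Var(Y) = E[Y²] − (E[Y])² = 31.625 − (4.125)² = 14.609375

14.609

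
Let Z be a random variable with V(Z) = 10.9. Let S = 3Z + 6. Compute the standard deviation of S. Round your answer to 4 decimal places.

V(3Z + 6) = (3)²·10.9 = 98.1
sd(S) = √98.1 ≈ 9.9045

9.9045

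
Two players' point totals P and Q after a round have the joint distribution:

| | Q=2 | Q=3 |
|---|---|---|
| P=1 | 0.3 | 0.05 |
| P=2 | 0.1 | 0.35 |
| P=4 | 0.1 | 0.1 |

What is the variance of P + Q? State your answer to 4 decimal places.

E[P] = 2.05,  E[Q] = 2.5,  E[PQ] = 5.25
Var(P) = 5.35 − (2.05)² = 1.1475;  Var(Q) = 6.5 − (2.5)² = 0.25
Cov(P,Q) = 5.25 − (2.05)(2.5) = 0.125
Var(P + Q) = (1)²·1.1475 + (1)²·0.25 + 2·(1)·(1)·0.125 = 1.6475

1.6475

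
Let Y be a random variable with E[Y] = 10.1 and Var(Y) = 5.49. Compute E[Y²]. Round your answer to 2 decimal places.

107.50

E[Y²] = Var(Y) + (E[Y])² = 5.49 + (10.1)² = 107.5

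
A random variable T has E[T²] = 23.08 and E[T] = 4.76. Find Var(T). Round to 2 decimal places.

Var(T) = 23.08 − (4.76)² = 0.4224

0.42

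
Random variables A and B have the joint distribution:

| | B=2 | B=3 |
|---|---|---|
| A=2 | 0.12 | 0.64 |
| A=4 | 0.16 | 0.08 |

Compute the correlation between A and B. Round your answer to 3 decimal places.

E[A] = 2.48,  E[B] = 2.72
E[AB] = 6.56
Cov(A,B) = E[AB] − E[A]E[B] = 6.56 − (2.48)(2.72) = -0.1856
Var(A) = 0.7296,  Var(B) = 0.2016
ρ = -0.1856 / √(0.7296·0.2016) ≈ -0.484

-0.484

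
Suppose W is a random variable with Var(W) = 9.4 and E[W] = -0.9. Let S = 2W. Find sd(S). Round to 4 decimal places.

Var(2W) = (2)²·9.4 = 37.6
sd(S) = √37.6 ≈ 6.1319

6.1319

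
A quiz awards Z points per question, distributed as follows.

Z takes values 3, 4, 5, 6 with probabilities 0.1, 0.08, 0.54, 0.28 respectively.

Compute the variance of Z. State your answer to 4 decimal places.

0.7600

E[Z] = (3)(0.1) + (4)(0.08) + (5)(0.54) + (6)(0.28) = 5
E[Z²] = (3)²(0.1) + (4)²(0.08) + (5)²(0.54) + (6)²(0.28) = 25.76
Var(Z) = E[Z²] − (E[Z])² = 25.76 − (5)² = 0.76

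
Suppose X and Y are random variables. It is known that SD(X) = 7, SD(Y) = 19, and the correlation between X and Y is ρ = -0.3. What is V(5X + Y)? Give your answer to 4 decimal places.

1187.0000

V(X) = (7)² = 49;  V(Y) = (19)² = 361
cov(X,Y) = ρ·SD(X)·SD(Y) = -0.3·7·19 = -39.9
V(5X + Y) = (5)²·V(X) + (1)²·V(Y) + 2·(5)·(1)·cov(X,Y)
= 25·49 + 1·361 + 10·-39.9 = 1187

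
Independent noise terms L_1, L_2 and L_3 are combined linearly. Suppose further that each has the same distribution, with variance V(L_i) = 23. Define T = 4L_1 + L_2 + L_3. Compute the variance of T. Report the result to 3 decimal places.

By independence, V(T) = (4)²V(L_1) + (1)²V(L_2) + (1)²V(L_3)
= (4)²·23 + (1)²·23 + (1)²·23 = 414

414.000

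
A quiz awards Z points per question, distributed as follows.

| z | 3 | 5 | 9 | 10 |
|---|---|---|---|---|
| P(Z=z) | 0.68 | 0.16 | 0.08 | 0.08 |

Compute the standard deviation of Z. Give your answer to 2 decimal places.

2.36

E[Z] = (3)(0.68) + (5)(0.16) + (9)(0.08) + (10)(0.08) = 4.36
E[Z²] = (3)²(0.68) + (5)²(0.16) + (9)²(0.08) + (10)²(0.08) = 24.6
V(Z) = E[Z²] − (E[Z])² = 24.6 − (4.36)² = 5.5904
sd(Z) = √5.5904 ≈ 2.36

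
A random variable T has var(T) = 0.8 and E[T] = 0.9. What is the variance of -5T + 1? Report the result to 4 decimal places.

20.0000

var(-5T + 1) = (-5)²·var(T) = 25·0.8 = 20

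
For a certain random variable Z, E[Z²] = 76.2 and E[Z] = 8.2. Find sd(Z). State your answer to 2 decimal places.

2.99

Var(Z) = 76.2 − (8.2)² = 8.96
sd(Z) = √8.96 ≈ 2.99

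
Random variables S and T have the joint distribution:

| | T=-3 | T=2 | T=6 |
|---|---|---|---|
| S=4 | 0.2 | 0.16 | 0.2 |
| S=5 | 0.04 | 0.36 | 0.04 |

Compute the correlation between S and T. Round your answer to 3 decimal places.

0.042

E[S] = 4.44,  E[T] = 1.76
E[ST] = 7.88
cov(S,T) = E[ST] − E[S]E[T] = 7.88 − (4.44)(1.76) = 0.0656
V(S) = 0.2464,  V(T) = 9.7824
ρ = 0.0656 / √(0.2464·9.7824) ≈ 0.042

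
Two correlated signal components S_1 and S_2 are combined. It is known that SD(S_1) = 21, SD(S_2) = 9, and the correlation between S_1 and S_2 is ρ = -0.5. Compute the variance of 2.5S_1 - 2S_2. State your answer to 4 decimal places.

4025.2500

Var(S_1) = (21)² = 441;  Var(S_2) = (9)² = 81
Cov(S_1,S_2) = ρ·SD(S_1)·SD(S_2) = -0.5·21·9 = -94.5
Var(2.5S_1 - 2S_2) = (2.5)²·Var(S_1) + (-2)²·Var(S_2) + 2·(2.5)·(-2)·Cov(S_1,S_2)
= 6.25·441 + 4·81 + -10·-94.5 = 4025.25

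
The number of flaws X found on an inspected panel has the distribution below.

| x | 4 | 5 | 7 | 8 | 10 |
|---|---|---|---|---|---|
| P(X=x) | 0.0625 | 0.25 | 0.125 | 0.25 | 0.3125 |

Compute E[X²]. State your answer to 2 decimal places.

E[X²] = (4)²(0.0625) + (5)²(0.25) + (7)²(0.125) + (8)²(0.25) + (10)²(0.3125) = 60.625

60.63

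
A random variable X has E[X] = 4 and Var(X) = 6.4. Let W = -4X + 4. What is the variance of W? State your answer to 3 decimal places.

Var(-4X + 4) = (-4)²·Var(X) = 16·6.4 = 102.4

102.400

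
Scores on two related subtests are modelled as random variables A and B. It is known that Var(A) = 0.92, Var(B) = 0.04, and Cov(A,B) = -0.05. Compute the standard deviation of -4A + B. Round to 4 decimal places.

3.8936

Var(-4A + B) = (-4)²·Var(A) + (1)²·Var(B) + 2·(-4)·(1)·Cov(A,B)
= 16·0.92 + 1·0.04 + -8·-0.05 = 15.16
sd(-4A + B) = √15.16 ≈ 3.8936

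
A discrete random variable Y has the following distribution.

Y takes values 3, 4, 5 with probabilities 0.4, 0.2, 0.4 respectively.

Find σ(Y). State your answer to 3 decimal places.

E[Y] = (3)(0.4) + (4)(0.2) + (5)(0.4) = 4
E[Y²] = (3)²(0.4) + (4)²(0.2) + (5)²(0.4) = 16.8
Var(Y) = E[Y²] − (E[Y])² = 16.8 − (4)² = 0.8
σ(Y) = √0.8 ≈ 0.894

0.894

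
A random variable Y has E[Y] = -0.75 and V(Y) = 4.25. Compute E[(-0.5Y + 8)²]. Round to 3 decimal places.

E[-0.5Y + 8] = -0.5·-0.75 + 8 = 8.375
V(-0.5Y + 8) = (-0.5)²·4.25 = 1.0625
E[(-0.5Y + 8)²] = V((-0.5Y + 8)) + (E[(-0.5Y + 8)])² = 1.0625 + (8.375)² = 71.203125

71.203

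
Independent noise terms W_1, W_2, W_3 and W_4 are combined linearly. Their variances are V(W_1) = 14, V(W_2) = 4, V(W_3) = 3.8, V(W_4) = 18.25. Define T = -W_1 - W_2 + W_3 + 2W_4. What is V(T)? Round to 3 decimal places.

94.800

By independence, V(T) = (-1)²V(W_1) + (-1)²V(W_2) + (1)²V(W_3) + (2)²V(W_4)
= (-1)²·14 + (-1)²·4 + (1)²·3.8 + (2)²·18.25 = 94.8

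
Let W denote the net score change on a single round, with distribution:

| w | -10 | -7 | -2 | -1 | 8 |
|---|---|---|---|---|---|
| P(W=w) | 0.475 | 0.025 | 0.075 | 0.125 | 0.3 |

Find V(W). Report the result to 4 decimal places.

60.5100

E[W] = (-10)(0.475) + (-7)(0.025) + (-2)(0.075) + (-1)(0.125) + (8)(0.3) = -2.8
E[W²] = (-10)²(0.475) + (-7)²(0.025) + (-2)²(0.075) + (-1)²(0.125) + (8)²(0.3) = 68.35
V(W) = E[W²] − (E[W])² = 68.35 − (-2.8)² = 60.51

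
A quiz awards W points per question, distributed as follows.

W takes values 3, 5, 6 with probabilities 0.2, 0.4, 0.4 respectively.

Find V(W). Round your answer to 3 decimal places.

1.200

E[W] = (3)(0.2) + (5)(0.4) + (6)(0.4) = 5
E[W²] = (3)²(0.2) + (5)²(0.4) + (6)²(0.4) = 26.2
V(W) = E[W²] − (E[W])² = 26.2 − (5)² = 1.2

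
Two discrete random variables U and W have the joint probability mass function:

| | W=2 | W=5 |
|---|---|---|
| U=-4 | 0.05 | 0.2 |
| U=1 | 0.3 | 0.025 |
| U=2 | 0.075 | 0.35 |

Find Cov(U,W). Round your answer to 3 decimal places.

E[U] = 0.175,  E[W] = 3.725
E[UW] = 0.125
Cov(U,W) = E[UW] − E[U]E[W] = 0.125 − (0.175)(3.725) = -0.526875

-0.527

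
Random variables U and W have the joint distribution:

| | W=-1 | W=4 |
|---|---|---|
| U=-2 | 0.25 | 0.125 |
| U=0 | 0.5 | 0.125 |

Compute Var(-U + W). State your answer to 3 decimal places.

6.250

E[U] = -0.75,  E[W] = 0.25,  E[UW] = -0.5
Var(U) = 1.5 − (-0.75)² = 0.9375;  Var(W) = 4.75 − (0.25)² = 4.6875
Cov(U,W) = -0.5 − (-0.75)(0.25) = -0.3125
Var(-U + W) = (-1)²·0.9375 + (1)²·4.6875 + 2·(-1)·(1)·-0.3125 = 6.25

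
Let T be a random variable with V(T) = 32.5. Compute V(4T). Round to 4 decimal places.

520.0000

V(4T) = (4)²·V(T) = 16·32.5 = 520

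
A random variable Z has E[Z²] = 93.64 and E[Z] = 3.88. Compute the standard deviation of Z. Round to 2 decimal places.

V(Z) = 93.64 − (3.88)² = 78.5856
SD(Z) = √78.5856 ≈ 8.86

8.86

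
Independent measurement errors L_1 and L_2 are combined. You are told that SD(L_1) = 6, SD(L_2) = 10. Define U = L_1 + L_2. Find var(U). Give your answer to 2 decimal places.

var(L_1) = 36, var(L_2) = 100
By independence, var(U) = (1)²var(L_1) + (1)²var(L_2)
= (1)²·36 + (1)²·100 = 136

136.00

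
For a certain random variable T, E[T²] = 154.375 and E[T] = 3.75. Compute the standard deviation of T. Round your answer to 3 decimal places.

11.845

var(T) = 154.375 − (3.75)² = 140.3125
sd(T) = √140.3125 ≈ 11.845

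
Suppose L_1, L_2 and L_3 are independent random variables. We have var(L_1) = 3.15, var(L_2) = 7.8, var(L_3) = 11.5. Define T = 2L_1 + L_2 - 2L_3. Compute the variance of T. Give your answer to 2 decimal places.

66.40

By independence, var(T) = (2)²var(L_1) + (1)²var(L_2) + (-2)²var(L_3)
= (2)²·3.15 + (1)²·7.8 + (-2)²·11.5 = 66.4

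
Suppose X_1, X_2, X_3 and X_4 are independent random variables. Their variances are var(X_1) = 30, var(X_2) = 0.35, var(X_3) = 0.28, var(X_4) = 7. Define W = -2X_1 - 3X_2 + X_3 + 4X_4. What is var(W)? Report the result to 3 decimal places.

By independence, var(W) = (-2)²var(X_1) + (-3)²var(X_2) + (1)²var(X_3) + (4)²var(X_4)
= (-2)²·30 + (-3)²·0.35 + (1)²·0.28 + (4)²·7 = 235.43

235.430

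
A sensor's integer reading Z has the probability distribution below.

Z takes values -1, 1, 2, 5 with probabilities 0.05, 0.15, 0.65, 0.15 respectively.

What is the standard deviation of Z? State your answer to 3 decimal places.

1.388

E[Z] = (-1)(0.05) + (1)(0.15) + (2)(0.65) + (5)(0.15) = 2.15
E[Z²] = (-1)²(0.05) + (1)²(0.15) + (2)²(0.65) + (5)²(0.15) = 6.55
var(Z) = E[Z²] − (E[Z])² = 6.55 − (2.15)² = 1.9275
σ(Z) = √1.9275 ≈ 1.388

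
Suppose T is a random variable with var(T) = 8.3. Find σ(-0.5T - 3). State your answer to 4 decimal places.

1.4405

var(-0.5T - 3) = (-0.5)²·8.3 = 2.075
σ(-0.5T - 3) = √2.075 ≈ 1.4405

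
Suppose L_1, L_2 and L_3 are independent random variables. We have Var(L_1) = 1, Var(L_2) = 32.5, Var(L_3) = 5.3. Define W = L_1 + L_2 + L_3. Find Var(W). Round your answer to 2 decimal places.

By independence, Var(W) = (1)²Var(L_1) + (1)²Var(L_2) + (1)²Var(L_3)
= (1)²·1 + (1)²·32.5 + (1)²·5.3 = 38.8

38.80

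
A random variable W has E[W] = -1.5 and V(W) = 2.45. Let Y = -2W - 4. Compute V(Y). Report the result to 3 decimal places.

V(-2W - 4) = (-2)²·V(W) = 4·2.45 = 9.8

9.800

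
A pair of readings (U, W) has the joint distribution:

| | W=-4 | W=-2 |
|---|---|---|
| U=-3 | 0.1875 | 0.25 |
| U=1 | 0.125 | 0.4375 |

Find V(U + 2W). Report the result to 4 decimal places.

9.0000

E[U] = -0.75,  E[W] = -2.625,  E[UW] = 2.375
V(U) = 4.5 − (-0.75)² = 3.9375;  V(W) = 7.75 − (-2.625)² = 0.859375
Cov(U,W) = 2.375 − (-0.75)(-2.625) = 0.40625
V(U + 2W) = (1)²·3.9375 + (2)²·0.859375 + 2·(1)·(2)·0.40625 = 9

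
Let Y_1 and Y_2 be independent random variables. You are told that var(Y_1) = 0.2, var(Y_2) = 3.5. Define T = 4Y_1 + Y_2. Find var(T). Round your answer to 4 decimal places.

6.7000

By independence, var(T) = (4)²var(Y_1) + (1)²var(Y_2)
= (4)²·0.2 + (1)²·3.5 = 6.7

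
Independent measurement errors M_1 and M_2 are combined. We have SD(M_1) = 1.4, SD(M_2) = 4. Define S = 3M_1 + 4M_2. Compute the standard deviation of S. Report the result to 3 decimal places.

16.542

Var(M_1) = 1.96, Var(M_2) = 16
By independence, Var(S) = (3)²Var(M_1) + (4)²Var(M_2)
= (3)²·1.96 + (4)²·16 = 273.64
SD(S) = √273.64 ≈ 16.542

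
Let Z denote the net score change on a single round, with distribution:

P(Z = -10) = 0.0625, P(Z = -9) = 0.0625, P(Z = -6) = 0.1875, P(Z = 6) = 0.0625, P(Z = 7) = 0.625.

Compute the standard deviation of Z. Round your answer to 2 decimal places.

E[Z] = (-10)(0.0625) + (-9)(0.0625) + (-6)(0.1875) + (6)(0.0625) + (7)(0.625) = 2.4375
E[Z²] = (-10)²(0.0625) + (-9)²(0.0625) + (-6)²(0.1875) + (6)²(0.0625) + (7)²(0.625) = 50.9375
Var(Z) = E[Z²] − (E[Z])² = 50.9375 − (2.4375)² = 44.99609375
SD(Z) = √44.99609375 ≈ 6.71

6.71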